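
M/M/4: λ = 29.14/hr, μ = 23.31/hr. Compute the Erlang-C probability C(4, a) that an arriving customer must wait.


a = λ/μ = 1.2501; ρ = a/4 = 0.3125
P₀ = 0.285297 (from M/M/c formula)
C(c,a) = [a^c/(c!(1−ρ))]·P₀ = [2.44224/(24·0.6875)]·0.285297
= 0.14802·0.285297 = 0.042230

Final: 0.042230


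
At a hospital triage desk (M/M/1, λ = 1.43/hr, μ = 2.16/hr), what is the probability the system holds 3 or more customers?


ρ = 1.43/2.16 = 0.6620
P(N ≥ n) = ρ^n = 0.6620^3 = 0.290166

Final: 0.290166


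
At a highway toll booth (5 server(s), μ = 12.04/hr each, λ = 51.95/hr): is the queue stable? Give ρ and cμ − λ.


Total capacity cμ = 5·12.04 = 60.20/hr
ρ = λ/(cμ) = 51.95/60.20 = 0.8630
Stable ⇔ ρ < 1: YES
Spare capacity = cμ − λ = 60.20 − 51.95 = 8.25/hr

Final: ρ = 0.8630; stable; margin = 8.25/hr


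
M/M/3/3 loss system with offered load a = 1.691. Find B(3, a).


B(c,a) = (a^c/c!) / Σ_{k=0}^{c} a^k/k!
a^3/3! = 0.805897
Σ terms (k=0..3): 1.00000 + 1.69100 + 1.42974 + 0.80590 = 4.926638
B = 0.805897/4.926638 = 0.163580

Final: 0.163580


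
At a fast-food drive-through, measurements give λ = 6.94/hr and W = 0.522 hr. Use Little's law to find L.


L = λW = 6.94·0.522 = 3.6227

Final: 3.6227


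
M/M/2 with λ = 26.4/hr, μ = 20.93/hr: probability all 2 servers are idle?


a = λ/μ = 26.4/20.93 = 1.2613; ρ = a/c = 0.6307
Σ_{k=0}^{1} a^k/k! (terms k=0..1) = 1.00000 + 1.26135 = 2.26135
Tail: a^2/(2!(1−ρ)) = 1.59100/(2·0.3693) = 2.15392
P₀ = 1/(2.26135 + 2.15392) = 1/4.41527 = 0.226487

Final: 0.226487


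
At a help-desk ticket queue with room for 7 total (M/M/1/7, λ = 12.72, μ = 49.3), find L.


ρ = 12.72/49.3 = 0.2580
L = ρ[1 − (K+1)ρ^K + Kρ^(K+1)] / [(1−ρ)(1−ρ^(K+1))]
Numerator: 0.2580·(1 − 8·0.00007612 + 7·0.00001964) = 0.257891
Denominator: (0.7420)·(0.999980) = 0.741973
L = 0.257891/0.741973 = 0.3476

Final: 0.3476


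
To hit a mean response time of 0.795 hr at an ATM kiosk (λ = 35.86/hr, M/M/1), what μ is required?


W = 1/(μ−λ) ⇒ μ − λ = 1/W = 1/0.795 = 1.2579
μ = λ + 1/W = 35.86 + 1.2579 = 37.1179 per hr

Final: 37.1179 /hr


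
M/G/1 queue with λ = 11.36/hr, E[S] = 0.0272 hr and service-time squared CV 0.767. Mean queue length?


ρ = λ·E[S] = 11.36·0.0272 = 0.3090
Lq = ρ²(1+C_s²)/(2(1−ρ)) = 0.09548·(1+0.767)/(2·0.6910)
= 0.09548·1.7670/1.3820 = 0.12207

Final: 0.12207


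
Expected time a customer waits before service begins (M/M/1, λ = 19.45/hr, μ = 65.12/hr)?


ρ = 19.45/65.12 = 0.2987
Wq = ρ/(μ−λ) = 0.2987/(65.12 − 19.45) = 0.2987/45.67 = 0.006540 hr

Final: 0.006540 hr


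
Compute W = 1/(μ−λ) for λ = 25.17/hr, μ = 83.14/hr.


W = 1/(μ−λ) = 1/(83.14 − 25.17) = 1/57.97 = 0.01725 hr

Final: 0.01725 hr


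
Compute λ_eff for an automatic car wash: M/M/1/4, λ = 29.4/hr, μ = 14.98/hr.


ρ = 1.9626; P_K = (1−ρ)ρ^4/(1−ρ^5) = 0.507919
λ_eff = λ(1 − P_K) = 29.4·(1 − 0.507919) = 29.4·0.492081 = 14.4672 /hr

Final: 14.4672 /hr


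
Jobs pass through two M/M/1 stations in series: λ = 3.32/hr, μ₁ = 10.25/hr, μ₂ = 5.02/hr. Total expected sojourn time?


Each node sees arrival rate λ = 3.32/hr (tandem ⇒ throughput preserved).
W₁ = 1/(μ₁−λ) = 1/(10.25−3.32) = 0.14430 hr
W₂ = 1/(μ₂−λ) = 1/(5.02−3.32) = 0.58824 hr
W_total = W₁ + W₂ = 0.14430 + 0.58824 = 0.73254 hr

Final: 0.73254 hr


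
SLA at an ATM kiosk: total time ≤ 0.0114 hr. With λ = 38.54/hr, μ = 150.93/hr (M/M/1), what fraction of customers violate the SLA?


W ~ Exponential(μ−λ) for M/M/1.
μ − λ = 150.93 − 38.54 = 112.3900
P(W > t) = e^{−(μ−λ)t} = e^{−1.2812} = 0.277691

Final: 0.277691


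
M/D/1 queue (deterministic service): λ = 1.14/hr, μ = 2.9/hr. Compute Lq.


ρ = 1.14/2.9 = 0.3931
M/D/1: Lq = ρ²/(2(1−ρ)) = 0.1545/(2·0.6069) = 0.12731

Final: 0.12731


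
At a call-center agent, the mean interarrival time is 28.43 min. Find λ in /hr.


λ = 1/(interarrival time) in consistent units.
1 hour = 60 min, so λ = 60/28.43 = 2.1104 per hour

Final: 2.1104 /hr


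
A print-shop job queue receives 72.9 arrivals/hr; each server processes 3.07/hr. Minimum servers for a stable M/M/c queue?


Stability requires cμ > λ ⇔ c > λ/μ.
λ/μ = 72.9/3.07 = 23.7459
Minimum integer c = ⌊23.7459⌋ + 1 = 24
Check: 24·3.07 = 73.68 > 72.9, while 23·3.07 = 70.61 ≤ 72.9

Final: 24 servers


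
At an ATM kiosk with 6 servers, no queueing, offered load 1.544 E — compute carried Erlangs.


B(6,1.544) = 0.004022 (Erlang-B)
Carried load = a(1 − B) = 1.544·(1 − 0.004022) = 1.544·0.995978 = 1.5378 E

Final: 1.5378 Erlangs


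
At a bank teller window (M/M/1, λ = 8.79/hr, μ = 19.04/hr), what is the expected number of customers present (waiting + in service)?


ρ = λ/μ = 8.79/19.04 = 0.4617
L = ρ/(1−ρ) = 0.4617/(1 − 0.4617) = 0.4617/0.5383 = 0.8576

Final: 0.8576


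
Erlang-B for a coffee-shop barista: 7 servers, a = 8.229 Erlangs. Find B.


B(c,a) = (a^c/c!) / Σ_{k=0}^{c} a^k/k!
a^7/7! = 506.989424
Σ terms (k=0..7): 1.00000 + 8.22900 + 33.85822 + 92.87310 + 191.06318 + 314.45179 + 431.27062 + 506.98942 = 1579.735336
B = 506.989424/1579.735336 = 0.320933

Final: 0.320933


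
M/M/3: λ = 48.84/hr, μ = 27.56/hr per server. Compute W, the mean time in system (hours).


a = 1.7721; ρ = 0.5907; P₀ = 0.151318
Lq = P₀·a^c·ρ/(c!(1−ρ)²) = 0.49493
Wq = Lq/λ = 0.49493/48.84 = 0.01013 hr
W = Wq + 1/μ = 0.01013 + 0.03628 = 0.04642 hr

Final: 0.04642 hr


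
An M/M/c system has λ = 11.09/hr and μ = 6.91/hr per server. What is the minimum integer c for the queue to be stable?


Stability requires cμ > λ ⇔ c > λ/μ.
λ/μ = 11.09/6.91 = 1.6049
Minimum integer c = ⌊1.6049⌋ + 1 = 2
Check: 2·6.91 = 13.82 > 11.09, while 1·6.91 = 6.91 ≤ 11.09

Final: 2 servers


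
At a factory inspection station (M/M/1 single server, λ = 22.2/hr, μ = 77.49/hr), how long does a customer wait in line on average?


ρ = 22.2/77.49 = 0.2865
Wq = ρ/(μ−λ) = 0.2865/(77.49 − 22.2) = 0.2865/55.29 = 0.005182 hr

Final: 0.005182 hr


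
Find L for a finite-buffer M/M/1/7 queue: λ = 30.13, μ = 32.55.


ρ = 30.13/32.55 = 0.9257
L = ρ[1 − (K+1)ρ^K + Kρ^(K+1)] / [(1−ρ)(1−ρ^(K+1))]
Numerator: 0.9257·(1 − 8·0.582287 + 7·0.538995) = 0.106148
Denominator: (0.07435)·(0.461005) = 0.034274
L = 0.106148/0.034274 = 3.0970

Final: 3.0970


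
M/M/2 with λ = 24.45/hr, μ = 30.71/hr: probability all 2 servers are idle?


a = λ/μ = 24.45/30.71 = 0.7962; ρ = a/c = 0.3981
Σ_{k=0}^{1} a^k/k! (terms k=0..1) = 1.00000 + 0.79616 = 1.79616
Tail: a^2/(2!(1−ρ)) = 0.63387/(2·0.6019) = 0.52654
P₀ = 1/(1.79616 + 0.52654) = 1/2.32269 = 0.430535

Final: 0.430535


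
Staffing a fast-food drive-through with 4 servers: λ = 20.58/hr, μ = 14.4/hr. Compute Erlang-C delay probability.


a = λ/μ = 1.4292; ρ = a/4 = 0.3573
P₀ = 0.237676 (from M/M/c formula)
C(c,a) = [a^c/(c!(1−ρ))]·P₀ = [4.17188/(24·0.6427)]·0.237676
= 0.27046·0.237676 = 0.064282

Final: 0.064282


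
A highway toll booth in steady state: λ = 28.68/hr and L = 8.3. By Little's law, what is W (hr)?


W = L/λ = 8.3/28.68 = 0.2894 hr

Final: 0.2894 hr


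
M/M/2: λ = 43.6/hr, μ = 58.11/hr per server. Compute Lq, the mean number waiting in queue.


a = λ/μ = 0.7503; ρ = a/2 = 0.3752
P₀ = 0.454386
Lq = P₀·a^c·ρ / (c!·(1−ρ)²) = 0.454386·0.56295·0.3752/(2·0.39044)
= 0.12289

Final: 0.12289


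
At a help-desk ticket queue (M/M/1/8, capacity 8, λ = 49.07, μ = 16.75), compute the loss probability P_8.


ρ = λ/μ = 49.07/16.75 = 2.9296
P_K = (1−ρ)ρ^K/(1−ρ^(K+1)) = (-1.9296·5425.127794)/(1 − 15893.195275)
= -10468.067481/-15892.195275 = 0.658692

Final: 0.658692


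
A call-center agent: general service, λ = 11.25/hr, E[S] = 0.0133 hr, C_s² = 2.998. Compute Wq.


ρ = λ·E[S] = 11.25·0.0133 = 0.1496
E[S²] = E[S]²(1+C_s²) = 0.0133²·(1+2.998) = 0.0007072
Wq = λ·E[S²]/(2(1−ρ)) = 11.25·0.0007072/(2·0.8504) = 0.004678 hr

Final: 0.004678 hr


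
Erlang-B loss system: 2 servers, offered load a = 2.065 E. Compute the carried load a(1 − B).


B(2,2.065) = 0.410249 (Erlang-B)
Carried load = a(1 − B) = 2.065·(1 − 0.410249) = 2.065·0.589751 = 1.2178 E

Final: 1.2178 Erlangs


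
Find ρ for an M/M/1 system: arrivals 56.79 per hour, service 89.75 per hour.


ρ = λ/μ = 56.79/89.75 = 0.6328

Final: 0.6328


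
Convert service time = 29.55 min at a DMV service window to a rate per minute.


μ = 1/(service time) in consistent units.
1 minute = 1 min, so μ = 1/29.55 = 0.03384 per minute

Final: 0.03384 /min


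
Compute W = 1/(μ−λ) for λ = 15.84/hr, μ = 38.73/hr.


W = 1/(μ−λ) = 1/(38.73 − 15.84) = 1/22.89 = 0.04369 hr

Final: 0.04369 hr


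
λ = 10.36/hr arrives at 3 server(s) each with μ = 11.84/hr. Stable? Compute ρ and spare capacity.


Total capacity cμ = 3·11.84 = 35.52/hr
ρ = λ/(cμ) = 10.36/35.52 = 0.2917
Stable ⇔ ρ < 1: YES
Spare capacity = cμ − λ = 35.52 − 10.36 = 25.16/hr

Final: ρ = 0.2917; stable; margin = 25.16/hr


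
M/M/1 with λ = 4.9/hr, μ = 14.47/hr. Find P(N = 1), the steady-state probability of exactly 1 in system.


ρ = 4.9/14.47 = 0.3386
P_n = (1−ρ)·ρ^n = (1 − 0.3386)·0.3386^1 = 0.6614·0.338632 = 0.223960

Final: 0.223960


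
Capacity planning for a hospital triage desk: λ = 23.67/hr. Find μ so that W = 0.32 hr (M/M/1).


W = 1/(μ−λ) ⇒ μ − λ = 1/W = 1/0.32 = 3.1250
μ = λ + 1/W = 23.67 + 3.1250 = 26.7950 per hr

Final: 26.7950 /hr


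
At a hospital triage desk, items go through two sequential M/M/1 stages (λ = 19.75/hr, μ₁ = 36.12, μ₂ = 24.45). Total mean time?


Each node sees arrival rate λ = 19.75/hr (tandem ⇒ throughput preserved).
W₁ = 1/(μ₁−λ) = 1/(36.12−19.75) = 0.06109 hr
W₂ = 1/(μ₂−λ) = 1/(24.45−19.75) = 0.21277 hr
W_total = W₁ + W₂ = 0.06109 + 0.21277 = 0.27385 hr

Final: 0.27385 hr


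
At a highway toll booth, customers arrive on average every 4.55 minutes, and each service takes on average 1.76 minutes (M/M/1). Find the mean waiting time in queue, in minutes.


λ = 60/4.55 = 13.1868 /hr
μ = 60/1.76 = 34.0909 /hr
ρ = λ/μ = 13.1868/34.0909 = 0.3868
Wq = ρ/(μ−λ) = 0.3868/(34.0909−13.1868) = 0.01850 hr
In minutes: 0.01850·60 = 1.110 min

Final: 1.110 min


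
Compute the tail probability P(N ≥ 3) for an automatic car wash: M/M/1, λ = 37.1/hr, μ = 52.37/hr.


ρ = 37.1/52.37 = 0.7084
P(N ≥ n) = ρ^n = 0.7084^3 = 0.355528

Final: 0.355528


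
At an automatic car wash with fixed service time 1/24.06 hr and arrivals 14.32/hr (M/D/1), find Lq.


ρ = 14.32/24.06 = 0.5952
M/D/1: Lq = ρ²/(2(1−ρ)) = 0.3542/(2·0.4048) = 0.43752

Final: 0.43752


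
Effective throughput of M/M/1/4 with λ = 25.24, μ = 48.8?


ρ = 0.5172; P_K = (1−ρ)ρ^4/(1−ρ^5) = 0.035877
λ_eff = λ(1 − P_K) = 25.24·(1 − 0.035877) = 25.24·0.964123 = 24.3345 /hr

Final: 24.3345 /hr


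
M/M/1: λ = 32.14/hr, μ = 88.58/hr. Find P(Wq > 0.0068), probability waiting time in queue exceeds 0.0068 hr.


ρ = 32.14/88.58 = 0.3628
P(Wq > t) = ρ·e^{−(μ−λ)t} = 0.3628·e^{−0.3838}
= 0.3628·0.681273 = 0.247190

Final: 0.247190


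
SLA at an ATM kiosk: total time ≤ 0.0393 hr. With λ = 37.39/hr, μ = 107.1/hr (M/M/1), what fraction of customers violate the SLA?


W ~ Exponential(μ−λ) for M/M/1.
μ − λ = 107.1 − 37.39 = 69.7100
P(W > t) = e^{−(μ−λ)t} = e^{−2.7396} = 0.064596

Final: 0.064596


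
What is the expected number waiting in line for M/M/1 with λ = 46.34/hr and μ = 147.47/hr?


ρ = 46.34/147.47 = 0.3142
Lq = ρ²/(1−ρ) = 0.09874/0.6858 = 0.1440

Final: 0.1440


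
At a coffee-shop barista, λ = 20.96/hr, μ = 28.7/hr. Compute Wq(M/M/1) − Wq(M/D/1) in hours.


ρ = 20.96/28.7 = 0.7303
Wq(M/M/1) = ρ/(μ−λ) = 0.7303/7.74 = 0.09436 hr
Wq(M/D/1) = ρ/(2(μ−λ)) = 0.04718 hr
Savings = 0.09436 − 0.04718 = 0.04718 hr

Final: 0.04718 hr


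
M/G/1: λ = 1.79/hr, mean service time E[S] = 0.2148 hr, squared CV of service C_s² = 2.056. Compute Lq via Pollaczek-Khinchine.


ρ = λ·E[S] = 1.79·0.2148 = 0.3845
Lq = ρ²(1+C_s²)/(2(1−ρ)) = 0.1478·(1+2.056)/(2·0.6155)
= 0.1478·3.0560/1.2310 = 0.36700

Final: 0.36700


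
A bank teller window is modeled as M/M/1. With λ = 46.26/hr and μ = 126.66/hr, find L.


ρ = λ/μ = 46.26/126.66 = 0.3652
L = ρ/(1−ρ) = 0.3652/(1 − 0.3652) = 0.3652/0.6348 = 0.5754

Final: 0.5754


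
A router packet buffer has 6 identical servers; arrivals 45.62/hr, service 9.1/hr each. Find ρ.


ρ = λ/(cμ) = 45.62/(6·9.1) = 45.62/54.60 = 0.8355

Final: 0.8355


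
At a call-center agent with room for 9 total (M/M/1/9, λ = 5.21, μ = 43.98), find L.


ρ = 5.21/43.98 = 0.1185
L = ρ[1 − (K+1)ρ^K + Kρ^(K+1)] / [(1−ρ)(1−ρ^(K+1))]
Numerator: 0.1185·(1 − 10·0.000000004595 + 9·5.443e-10) = 0.118463
Denominator: (0.8815)·(1.000000) = 0.881537
L = 0.118463/0.881537 = 0.1344

Final: 0.1344


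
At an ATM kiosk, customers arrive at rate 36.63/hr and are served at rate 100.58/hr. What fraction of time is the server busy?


ρ = λ/μ = 36.63/100.58 = 0.3642

Final: 0.3642


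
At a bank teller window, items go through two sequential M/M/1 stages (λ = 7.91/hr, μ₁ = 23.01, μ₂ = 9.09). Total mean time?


Each node sees arrival rate λ = 7.91/hr (tandem ⇒ throughput preserved).
W₁ = 1/(μ₁−λ) = 1/(23.01−7.91) = 0.06623 hr
W₂ = 1/(μ₂−λ) = 1/(9.09−7.91) = 0.84746 hr
W_total = W₁ + W₂ = 0.06623 + 0.84746 = 0.91368 hr

Final: 0.91368 hr


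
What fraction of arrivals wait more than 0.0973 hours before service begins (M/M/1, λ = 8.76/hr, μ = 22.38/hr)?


ρ = 8.76/22.38 = 0.3914
P(Wq > t) = ρ·e^{−(μ−λ)t} = 0.3914·e^{−1.3252}
= 0.3914·0.265743 = 0.104017

Final: 0.104017


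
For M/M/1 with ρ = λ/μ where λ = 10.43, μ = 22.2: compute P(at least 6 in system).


ρ = 10.43/22.2 = 0.4698
P(N ≥ n) = ρ^n = 0.4698^6 = 0.010754

Final: 0.010754


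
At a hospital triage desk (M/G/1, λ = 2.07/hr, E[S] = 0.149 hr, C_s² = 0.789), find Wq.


ρ = λ·E[S] = 2.07·0.149 = 0.3084
E[S²] = E[S]²(1+C_s²) = 0.149²·(1+0.789) = 0.039718
Wq = λ·E[S²]/(2(1−ρ)) = 2.07·0.039718/(2·0.6916) = 0.05944 hr

Final: 0.05944 hr


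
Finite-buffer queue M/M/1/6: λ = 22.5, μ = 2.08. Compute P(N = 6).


ρ = λ/μ = 22.5/2.08 = 10.8173
P_K = (1−ρ)ρ^K/(1−ρ^(K+1)) = (-9.8173·1602193.992113)/(1 − 17331425.395457)
= -15729231.403343/-17331424.395457 = 0.907556

Final: 0.907556


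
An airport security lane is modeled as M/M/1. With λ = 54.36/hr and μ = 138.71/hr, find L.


ρ = λ/μ = 54.36/138.71 = 0.3919
L = ρ/(1−ρ) = 0.3919/(1 − 0.3919) = 0.3919/0.6081 = 0.6445

Final: 0.6445


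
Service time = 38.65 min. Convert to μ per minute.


μ = 1/(service time) in consistent units.
1 minute = 1 min, so μ = 1/38.65 = 0.02587 per minute

Final: 0.02587 /min


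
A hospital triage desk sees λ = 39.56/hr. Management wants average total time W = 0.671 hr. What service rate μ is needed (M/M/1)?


W = 1/(μ−λ) ⇒ μ − λ = 1/W = 1/0.671 = 1.4903
μ = λ + 1/W = 39.56 + 1.4903 = 41.0503 per hr

Final: 41.0503 /hr


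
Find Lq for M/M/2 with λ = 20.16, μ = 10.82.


a = λ/μ = 1.8632; ρ = a/2 = 0.9316
P₀ = 0.035407
Lq = P₀·a^c·ρ / (c!·(1−ρ)²) = 0.035407·3.47157·0.9316/(2·0.004677)
= 12.24070

Final: 12.24070


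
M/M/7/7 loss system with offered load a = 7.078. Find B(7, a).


B(c,a) = (a^c/c!) / Σ_{k=0}^{c} a^k/k!
a^7/7! = 176.580756
Σ terms (k=0..7): 1.00000 + 7.07800 + 25.04904 + 59.09904 + 104.57575 + 148.03743 + 174.63483 + 176.58076 = 696.054846
B = 176.580756/696.054846 = 0.253688

Final: 0.253688


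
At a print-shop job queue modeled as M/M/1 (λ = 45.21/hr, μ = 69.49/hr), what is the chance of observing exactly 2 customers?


ρ = 45.21/69.49 = 0.6506
P_n = (1−ρ)·ρ^n = (1 − 0.6506)·0.6506^2 = 0.3494·0.423277 = 0.147894

Final: 0.147894


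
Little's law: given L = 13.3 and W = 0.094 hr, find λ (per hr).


λ = L/W = 13.3/0.094 = 141.4894 /hr

Final: 141.4894 /hr


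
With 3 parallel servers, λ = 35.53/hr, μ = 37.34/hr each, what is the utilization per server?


ρ = λ/(cμ) = 35.53/(3·37.34) = 35.53/112.02 = 0.3172

Final: 0.3172


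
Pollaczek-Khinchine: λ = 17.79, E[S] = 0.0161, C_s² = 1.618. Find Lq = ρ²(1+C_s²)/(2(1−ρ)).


ρ = λ·E[S] = 17.79·0.0161 = 0.2864
Lq = ρ²(1+C_s²)/(2(1−ρ)) = 0.08204·(1+1.618)/(2·0.7136)
= 0.08204·2.6180/1.4272 = 0.15049

Final: 0.15049


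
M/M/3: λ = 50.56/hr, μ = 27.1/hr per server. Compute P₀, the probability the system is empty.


a = λ/μ = 50.56/27.1 = 1.8657; ρ = a/c = 0.6219
Σ_{k=0}^{2} a^k/k! (terms k=0..2) = 1.00000 + 1.86568 + 1.74039 = 4.60607
Tail: a^3/(3!(1−ρ)) = 6.49402/(6·0.3781) = 2.86252
P₀ = 1/(4.60607 + 2.86252) = 1/7.46859 = 0.133894

Final: 0.133894


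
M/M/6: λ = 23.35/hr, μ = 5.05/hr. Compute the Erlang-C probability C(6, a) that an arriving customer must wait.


a = λ/μ = 4.6238; ρ = a/6 = 0.7706
P₀ = 0.007775 (from M/M/c formula)
C(c,a) = [a^c/(c!(1−ρ))]·P₀ = [9771.76560/(720·0.2294)]·0.007775
= 59.16956·0.007775 = 0.460054

Final: 0.460054


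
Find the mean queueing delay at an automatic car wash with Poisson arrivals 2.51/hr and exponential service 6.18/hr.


ρ = 2.51/6.18 = 0.4061
Wq = ρ/(μ−λ) = 0.4061/(6.18 − 2.51) = 0.4061/3.67 = 0.1107 hr

Final: 0.1107 hr


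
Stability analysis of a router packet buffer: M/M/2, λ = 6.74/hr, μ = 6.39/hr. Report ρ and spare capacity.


Total capacity cμ = 2·6.39 = 12.78/hr
ρ = λ/(cμ) = 6.74/12.78 = 0.5274
Stable ⇔ ρ < 1: YES
Spare capacity = cμ − λ = 12.78 − 6.74 = 6.04/hr

Final: ρ = 0.5274; stable; margin = 6.04/hr


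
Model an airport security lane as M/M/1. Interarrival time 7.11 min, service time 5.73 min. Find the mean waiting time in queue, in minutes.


λ = 60/7.11 = 8.4388 /hr
μ = 60/5.73 = 10.4712 /hr
ρ = λ/μ = 8.4388/10.4712 = 0.8059
Wq = ρ/(μ−λ) = 0.8059/(10.4712−8.4388) = 0.39653 hr
In minutes: 0.39653·60 = 23.792 min

Final: 23.792 min


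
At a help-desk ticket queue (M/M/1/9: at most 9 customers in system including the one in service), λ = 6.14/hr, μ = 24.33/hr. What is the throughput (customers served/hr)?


ρ = 0.2524; P_K = (1−ρ)ρ^9/(1−ρ^10) = 0.000003104
λ_eff = λ(1 − P_K) = 6.14·(1 − 0.000003104) = 6.14·0.999997 = 6.1400 /hr

Final: 6.1400 /hr


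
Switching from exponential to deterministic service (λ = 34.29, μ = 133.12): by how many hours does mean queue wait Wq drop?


ρ = 34.29/133.12 = 0.2576
Wq(M/M/1) = ρ/(μ−λ) = 0.2576/98.83 = 0.002606 hr
Wq(M/D/1) = ρ/(2(μ−λ)) = 0.001303 hr
Savings = 0.002606 − 0.001303 = 0.001303 hr

Final: 0.001303 hr


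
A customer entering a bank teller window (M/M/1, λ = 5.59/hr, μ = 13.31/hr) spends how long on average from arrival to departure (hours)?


W = 1/(μ−λ) = 1/(13.31 − 5.59) = 1/7.72 = 0.1295 hr

Final: 0.1295 hr


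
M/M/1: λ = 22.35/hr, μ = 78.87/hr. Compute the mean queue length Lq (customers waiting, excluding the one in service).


ρ = 22.35/78.87 = 0.2834
Lq = ρ²/(1−ρ) = 0.08030/0.7166 = 0.1121

Final: 0.1121


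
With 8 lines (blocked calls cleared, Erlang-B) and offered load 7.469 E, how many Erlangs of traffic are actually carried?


B(8,7.469) = 0.205691 (Erlang-B)
Carried load = a(1 − B) = 7.469·(1 − 0.205691) = 7.469·0.794309 = 5.9327 E

Final: 5.9327 Erlangs


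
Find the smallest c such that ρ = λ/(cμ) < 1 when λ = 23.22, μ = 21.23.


Stability requires cμ > λ ⇔ c > λ/μ.
λ/μ = 23.22/21.23 = 1.0937
Minimum integer c = ⌊1.0937⌋ + 1 = 2
Check: 2·21.23 = 42.46 > 23.22, while 1·21.23 = 21.23 ≤ 23.22

Final: 2 servers


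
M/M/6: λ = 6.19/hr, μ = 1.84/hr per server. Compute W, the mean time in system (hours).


a = 3.3641; ρ = 0.5607; P₀ = 0.033469
Lq = P₀·a^c·ρ/(c!(1−ρ)²) = 0.19576
Wq = Lq/λ = 0.19576/6.19 = 0.03162 hr
W = Wq + 1/μ = 0.03162 + 0.54348 = 0.57510 hr

Final: 0.57510 hr


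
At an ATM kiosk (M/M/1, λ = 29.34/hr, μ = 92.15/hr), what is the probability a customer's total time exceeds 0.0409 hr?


W ~ Exponential(μ−λ) for M/M/1.
μ − λ = 92.15 − 29.34 = 62.8100
P(W > t) = e^{−(μ−λ)t} = e^{−2.5689} = 0.076618

Final: 0.076618


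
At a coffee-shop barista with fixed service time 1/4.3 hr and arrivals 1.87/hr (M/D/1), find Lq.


ρ = 1.87/4.3 = 0.4349
M/D/1: Lq = ρ²/(2(1−ρ)) = 0.1891/(2·0.5651) = 0.16733

Final: 0.16733


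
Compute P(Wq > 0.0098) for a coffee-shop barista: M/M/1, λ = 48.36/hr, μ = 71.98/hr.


ρ = 48.36/71.98 = 0.6719
P(Wq > t) = ρ·e^{−(μ−λ)t} = 0.6719·e^{−0.2315}
= 0.6719·0.793362 = 0.533023

Final: 0.533023


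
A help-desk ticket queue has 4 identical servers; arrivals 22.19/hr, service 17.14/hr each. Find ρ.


ρ = λ/(cμ) = 22.19/(4·17.14) = 22.19/68.56 = 0.3237

Final: 0.3237


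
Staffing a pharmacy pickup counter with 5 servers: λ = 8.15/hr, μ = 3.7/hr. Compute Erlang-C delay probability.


a = λ/μ = 2.2027; ρ = a/5 = 0.4405
P₀ = 0.109133 (from M/M/c formula)
C(c,a) = [a^c/(c!(1−ρ))]·P₀ = [51.85366/(120·0.5595)]·0.109133
= 0.77238·0.109133 = 0.084292

Final: 0.084292


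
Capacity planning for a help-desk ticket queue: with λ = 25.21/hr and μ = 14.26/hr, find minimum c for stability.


Stability requires cμ > λ ⇔ c > λ/μ.
λ/μ = 25.21/14.26 = 1.7679
Minimum integer c = ⌊1.7679⌋ + 1 = 2
Check: 2·14.26 = 28.52 > 25.21, while 1·14.26 = 14.26 ≤ 25.21

Final: 2 servers


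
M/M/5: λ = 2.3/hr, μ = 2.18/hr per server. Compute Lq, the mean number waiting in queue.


a = λ/μ = 1.0550; ρ = a/5 = 0.2110
P₀ = 0.348096
Lq = P₀·a^c·ρ / (c!·(1−ρ)²) = 0.348096·1.30724·0.2110/(120·0.62251)
= 0.001285

Final: 0.001285


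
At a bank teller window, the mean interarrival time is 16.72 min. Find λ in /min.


λ = 1/(interarrival time) in consistent units.
1 minute = 1 min, so λ = 1/16.72 = 0.05981 per minute

Final: 0.05981 /min


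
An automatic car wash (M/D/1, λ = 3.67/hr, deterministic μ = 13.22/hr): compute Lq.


ρ = 3.67/13.22 = 0.2776
M/D/1: Lq = ρ²/(2(1−ρ)) = 0.07707/(2·0.7224) = 0.05334

Final: 0.05334


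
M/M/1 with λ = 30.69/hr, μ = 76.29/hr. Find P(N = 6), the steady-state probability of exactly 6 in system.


ρ = 30.69/76.29 = 0.4023
P_n = (1−ρ)·ρ^n = (1 − 0.4023)·0.4023^6 = 0.5977·0.004238 = 0.002533

Final: 0.002533


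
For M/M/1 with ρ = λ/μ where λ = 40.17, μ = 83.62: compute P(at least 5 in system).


ρ = 40.17/83.62 = 0.4804
P(N ≥ n) = ρ^n = 0.4804^5 = 0.025583

Final: 0.025583


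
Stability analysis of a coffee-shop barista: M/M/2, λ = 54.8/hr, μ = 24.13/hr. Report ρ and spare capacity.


Total capacity cμ = 2·24.13 = 48.26/hr
ρ = λ/(cμ) = 54.8/48.26 = 1.1355
Stable ⇔ ρ < 1: NO
Spare capacity = cμ − λ = 48.26 − 54.8 = -6.54/hr

Final: ρ = 1.1355; unstable; margin = -6.54/hr


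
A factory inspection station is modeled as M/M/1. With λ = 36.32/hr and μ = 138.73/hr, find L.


ρ = λ/μ = 36.32/138.73 = 0.2618
L = ρ/(1−ρ) = 0.2618/(1 − 0.2618) = 0.2618/0.7382 = 0.3547

Final: 0.3547


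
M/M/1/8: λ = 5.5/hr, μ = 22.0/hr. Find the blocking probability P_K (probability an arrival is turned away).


ρ = λ/μ = 5.5/22.0 = 0.2500
P_K = (1−ρ)ρ^K/(1−ρ^(K+1)) = (0.7500·0.00001526)/(1 − 0.000003815)
= 0.00001144/0.999996 = 0.00001144

Final: 0.00001144


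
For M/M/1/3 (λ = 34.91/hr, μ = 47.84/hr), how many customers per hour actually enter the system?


ρ = 0.7297; P_K = (1−ρ)ρ^3/(1−ρ^4) = 0.146588
λ_eff = λ(1 − P_K) = 34.91·(1 − 0.146588) = 34.91·0.853412 = 29.7926 /hr

Final: 29.7926 /hr


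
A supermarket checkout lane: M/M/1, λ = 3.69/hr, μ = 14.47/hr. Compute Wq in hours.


ρ = 3.69/14.47 = 0.2550
Wq = ρ/(μ−λ) = 0.2550/(14.47 − 3.69) = 0.2550/10.78 = 0.02366 hr

Final: 0.02366 hr


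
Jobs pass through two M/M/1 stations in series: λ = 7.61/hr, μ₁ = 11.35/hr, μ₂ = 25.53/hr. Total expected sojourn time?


Each node sees arrival rate λ = 7.61/hr (tandem ⇒ throughput preserved).
W₁ = 1/(μ₁−λ) = 1/(11.35−7.61) = 0.26738 hr
W₂ = 1/(μ₂−λ) = 1/(25.53−7.61) = 0.05580 hr
W_total = W₁ + W₂ = 0.26738 + 0.05580 = 0.32318 hr

Final: 0.32318 hr


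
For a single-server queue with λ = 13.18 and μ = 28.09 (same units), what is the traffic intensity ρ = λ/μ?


ρ = λ/μ = 13.18/28.09 = 0.4692

Final: 0.4692


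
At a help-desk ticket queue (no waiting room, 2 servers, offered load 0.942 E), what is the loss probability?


B(c,a) = (a^c/c!) / Σ_{k=0}^{c} a^k/k!
a^2/2! = 0.443682
Σ terms (k=0..2): 1.00000 + 0.94200 + 0.44368 = 2.385682
B = 0.443682/2.385682 = 0.185977

Final: 0.185977


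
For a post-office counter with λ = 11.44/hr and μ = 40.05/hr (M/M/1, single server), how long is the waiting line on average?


ρ = 11.44/40.05 = 0.2856
Lq = ρ²/(1−ρ) = 0.08159/0.7144 = 0.1142

Final: 0.1142


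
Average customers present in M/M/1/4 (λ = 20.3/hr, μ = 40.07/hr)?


ρ = 20.3/40.07 = 0.5066
L = ρ[1 − (K+1)ρ^K + Kρ^(K+1)] / [(1−ρ)(1−ρ^(K+1))]
Numerator: 0.5066·(1 − 5·0.065873 + 4·0.033372) = 0.407380
Denominator: (0.4934)·(0.966628) = 0.476921
L = 0.407380/0.476921 = 0.8542

Final: 0.8542


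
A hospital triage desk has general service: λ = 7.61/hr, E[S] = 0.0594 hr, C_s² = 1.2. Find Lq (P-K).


ρ = λ·E[S] = 7.61·0.0594 = 0.4520
Lq = ρ²(1+C_s²)/(2(1−ρ)) = 0.2043·(1+1.2)/(2·0.5480)
= 0.2043·2.2000/1.0959 = 0.41019

Final: 0.41019


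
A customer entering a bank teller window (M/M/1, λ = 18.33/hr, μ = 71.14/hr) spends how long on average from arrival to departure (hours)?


W = 1/(μ−λ) = 1/(71.14 − 18.33) = 1/52.81 = 0.01894 hr

Final: 0.01894 hr


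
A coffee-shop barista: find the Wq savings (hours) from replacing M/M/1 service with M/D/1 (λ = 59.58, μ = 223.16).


ρ = 59.58/223.16 = 0.2670
Wq(M/M/1) = ρ/(μ−λ) = 0.2670/163.58 = 0.001632 hr
Wq(M/D/1) = ρ/(2(μ−λ)) = 0.0008161 hr
Savings = 0.001632 − 0.0008161 = 0.0008161 hr

Final: 0.0008161 hr


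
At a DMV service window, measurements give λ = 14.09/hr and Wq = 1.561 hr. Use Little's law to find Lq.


Lq = λWq = 14.09·1.561 = 21.9945

Final: 21.9945


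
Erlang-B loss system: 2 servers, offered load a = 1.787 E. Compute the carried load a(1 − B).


B(2,1.787) = 0.364233 (Erlang-B)
Carried load = a(1 − B) = 1.787·(1 − 0.364233) = 1.787·0.635767 = 1.1361 E

Final: 1.1361 Erlangs


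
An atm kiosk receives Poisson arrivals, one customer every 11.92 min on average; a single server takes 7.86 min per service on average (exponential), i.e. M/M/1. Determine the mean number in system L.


λ = 60/11.92 = 5.0336 /hr
μ = 60/7.86 = 7.6336 /hr
ρ = λ/μ = 5.0336/7.6336 = 0.6594
L = ρ/(1−ρ) = 0.6594/0.3406 = 1.9360

Final: 1.9360


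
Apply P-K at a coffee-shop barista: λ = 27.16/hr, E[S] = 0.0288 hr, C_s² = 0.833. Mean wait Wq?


ρ = λ·E[S] = 27.16·0.0288 = 0.7822
E[S²] = E[S]²(1+C_s²) = 0.0288²·(1+0.833) = 0.001520
Wq = λ·E[S²]/(2(1−ρ)) = 27.16·0.001520/(2·0.2178) = 0.09480 hr

Final: 0.09480 hr


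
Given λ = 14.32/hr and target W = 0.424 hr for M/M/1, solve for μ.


W = 1/(μ−λ) ⇒ μ − λ = 1/W = 1/0.424 = 2.3585
μ = λ + 1/W = 14.32 + 2.3585 = 16.6785 per hr

Final: 16.6785 /hr


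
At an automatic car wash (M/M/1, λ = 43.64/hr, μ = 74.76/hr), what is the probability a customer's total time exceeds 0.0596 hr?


W ~ Exponential(μ−λ) for M/M/1.
μ − λ = 74.76 − 43.64 = 31.1200
P(W > t) = e^{−(μ−λ)t} = e^{−1.8548} = 0.156492

Final: 0.156492


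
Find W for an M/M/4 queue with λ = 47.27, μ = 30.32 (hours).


a = 1.5590; ρ = 0.3898; P₀ = 0.207931
Lq = P₀·a^c·ρ/(c!(1−ρ)²) = 0.05357
Wq = Lq/λ = 0.05357/47.27 = 0.001133 hr
W = Wq + 1/μ = 0.001133 + 0.03298 = 0.03411 hr

Final: 0.03411 hr


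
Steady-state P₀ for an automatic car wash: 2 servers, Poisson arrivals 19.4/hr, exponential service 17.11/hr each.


a = λ/μ = 19.4/17.11 = 1.1338; ρ = a/c = 0.5669
Σ_{k=0}^{1} a^k/k! (terms k=0..1) = 1.00000 + 1.13384 = 2.13384
Tail: a^2/(2!(1−ρ)) = 1.28559/(2·0.4331) = 1.48424
P₀ = 1/(2.13384 + 1.48424) = 1/3.61808 = 0.276389

Final: 0.276389


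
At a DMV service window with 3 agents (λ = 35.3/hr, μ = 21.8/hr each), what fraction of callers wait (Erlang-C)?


a = λ/μ = 1.6193; ρ = a/3 = 0.5398
P₀ = 0.182890 (from M/M/c formula)
C(c,a) = [a^c/(c!(1−ρ))]·P₀ = [4.24575/(6·0.4602)]·0.182890
= 1.53750·0.182890 = 0.281193

Final: 0.281193


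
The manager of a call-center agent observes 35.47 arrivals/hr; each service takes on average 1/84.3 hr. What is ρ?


ρ = λ/μ = 35.47/84.3 = 0.4208

Final: 0.4208


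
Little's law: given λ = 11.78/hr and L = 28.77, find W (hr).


W = L/λ = 28.77/11.78 = 2.4423 hr

Final: 2.4423 hr


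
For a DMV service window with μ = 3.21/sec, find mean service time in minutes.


Mean service time = 1/μ = 1/3.21 second = 0.31153 second
In minutes: 0.31153 × 0.0166667 = 0.005192 min

Final: 0.005192 min


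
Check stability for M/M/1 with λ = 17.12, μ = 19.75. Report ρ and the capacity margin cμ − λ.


Total capacity cμ = 1·19.75 = 19.75/hr
ρ = λ/(cμ) = 17.12/19.75 = 0.8668
Stable ⇔ ρ < 1: YES
Spare capacity = cμ − λ = 19.75 − 17.12 = 2.63/hr

Final: ρ = 0.8668; stable; margin = 2.63/hr


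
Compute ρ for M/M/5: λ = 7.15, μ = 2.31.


ρ = λ/(cμ) = 7.15/(5·2.31) = 7.15/11.55 = 0.6190

Final: 0.6190


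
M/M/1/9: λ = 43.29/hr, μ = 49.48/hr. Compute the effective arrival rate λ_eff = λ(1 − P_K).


ρ = 0.8749; P_K = (1−ρ)ρ^9/(1−ρ^10) = 0.050966
λ_eff = λ(1 − P_K) = 43.29·(1 − 0.050966) = 43.29·0.949034 = 41.0837 /hr

Final: 41.0837 /hr


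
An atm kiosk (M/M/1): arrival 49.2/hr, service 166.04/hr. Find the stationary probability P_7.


ρ = 49.2/166.04 = 0.2963
P_n = (1−ρ)·ρ^n = (1 − 0.2963)·0.2963^7 = 0.7037·0.0002006 = 0.0001411

Final: 0.0001411


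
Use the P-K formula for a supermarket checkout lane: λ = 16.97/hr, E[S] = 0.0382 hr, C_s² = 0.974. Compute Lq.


ρ = λ·E[S] = 16.97·0.0382 = 0.6483
Lq = ρ²(1+C_s²)/(2(1−ρ)) = 0.4202·(1+0.974)/(2·0.3517)
= 0.4202·1.9740/0.7035 = 1.17918

Final: 1.17918


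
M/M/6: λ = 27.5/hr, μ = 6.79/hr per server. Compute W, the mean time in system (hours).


a = 4.0501; ρ = 0.6750; P₀ = 0.015754
Lq = P₀·a^c·ρ/(c!(1−ρ)²) = 0.61717
Wq = Lq/λ = 0.61717/27.5 = 0.02244 hr
W = Wq + 1/μ = 0.02244 + 0.14728 = 0.16972 hr

Final: 0.16972 hr


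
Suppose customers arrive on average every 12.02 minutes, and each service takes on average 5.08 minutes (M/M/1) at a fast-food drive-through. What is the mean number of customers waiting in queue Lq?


λ = 60/12.02 = 4.9917 /hr
μ = 60/5.08 = 11.8110 /hr
ρ = λ/μ = 4.9917/11.8110 = 0.4226
Lq = ρ²/(1−ρ) = 0.1786/0.5774 = 0.3094

Final: 0.3094


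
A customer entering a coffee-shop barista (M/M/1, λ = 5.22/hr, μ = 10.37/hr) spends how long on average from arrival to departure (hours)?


W = 1/(μ−λ) = 1/(10.37 − 5.22) = 1/5.15 = 0.1942 hr

Final: 0.1942 hr


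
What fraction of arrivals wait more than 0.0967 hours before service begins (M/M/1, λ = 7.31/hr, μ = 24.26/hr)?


ρ = 7.31/24.26 = 0.3013
P(Wq > t) = ρ·e^{−(μ−λ)t} = 0.3013·e^{−1.6391}
= 0.3013·0.194161 = 0.058505

Final: 0.058505


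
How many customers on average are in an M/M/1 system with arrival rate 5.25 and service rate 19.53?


ρ = λ/μ = 5.25/19.53 = 0.2688
L = ρ/(1−ρ) = 0.2688/(1 − 0.2688) = 0.2688/0.7312 = 0.3676

Final: 0.3676


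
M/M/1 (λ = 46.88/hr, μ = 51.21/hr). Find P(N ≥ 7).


ρ = 46.88/51.21 = 0.9154
P(N ≥ n) = ρ^n = 0.9154^7 = 0.538803

Final: 0.538803


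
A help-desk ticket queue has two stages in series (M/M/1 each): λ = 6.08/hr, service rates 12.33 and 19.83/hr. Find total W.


Each node sees arrival rate λ = 6.08/hr (tandem ⇒ throughput preserved).
W₁ = 1/(μ₁−λ) = 1/(12.33−6.08) = 0.16000 hr
W₂ = 1/(μ₂−λ) = 1/(19.83−6.08) = 0.07273 hr
W_total = W₁ + W₂ = 0.16000 + 0.07273 = 0.23273 hr

Final: 0.23273 hr


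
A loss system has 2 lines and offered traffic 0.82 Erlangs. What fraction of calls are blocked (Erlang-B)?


B(c,a) = (a^c/c!) / Σ_{k=0}^{c} a^k/k!
a^2/2! = 0.336200
Σ terms (k=0..2): 1.00000 + 0.82000 + 0.33620 = 2.156200
B = 0.336200/2.156200 = 0.155922

Final: 0.155922


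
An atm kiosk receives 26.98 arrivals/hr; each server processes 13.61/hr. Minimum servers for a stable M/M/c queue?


Stability requires cμ > λ ⇔ c > λ/μ.
λ/μ = 26.98/13.61 = 1.9824
Minimum integer c = ⌊1.9824⌋ + 1 = 2
Check: 2·13.61 = 27.22 > 26.98, while 1·13.61 = 13.61 ≤ 26.98

Final: 2 servers


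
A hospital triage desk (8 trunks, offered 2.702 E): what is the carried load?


B(8,2.702) = 0.004735 (Erlang-B)
Carried load = a(1 − B) = 2.702·(1 − 0.004735) = 2.702·0.995265 = 2.6892 E

Final: 2.6892 Erlangs


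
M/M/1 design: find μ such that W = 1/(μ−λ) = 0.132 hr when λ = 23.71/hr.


W = 1/(μ−λ) ⇒ μ − λ = 1/W = 1/0.132 = 7.5758
μ = λ + 1/W = 23.71 + 7.5758 = 31.2858 per hr

Final: 31.2858 /hr


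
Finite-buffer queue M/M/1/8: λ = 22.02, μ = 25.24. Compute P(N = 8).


ρ = λ/μ = 22.02/25.24 = 0.8724
P_K = (1−ρ)ρ^K/(1−ρ^(K+1)) = (0.1276·0.335601)/(1 − 0.292787)
= 0.042814/0.707213 = 0.060540

Final: 0.060540


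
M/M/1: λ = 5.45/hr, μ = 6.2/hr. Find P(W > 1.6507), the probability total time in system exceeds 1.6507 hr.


W ~ Exponential(μ−λ) for M/M/1.
μ − λ = 6.2 − 5.45 = 0.7500
P(W > t) = e^{−(μ−λ)t} = e^{−1.2380} = 0.289956

Final: 0.289956


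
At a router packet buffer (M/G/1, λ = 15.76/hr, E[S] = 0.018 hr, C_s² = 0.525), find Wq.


ρ = λ·E[S] = 15.76·0.018 = 0.2837
E[S²] = E[S]²(1+C_s²) = 0.018²·(1+0.525) = 0.0004941
Wq = λ·E[S²]/(2(1−ρ)) = 15.76·0.0004941/(2·0.7163) = 0.005435 hr

Final: 0.005435 hr


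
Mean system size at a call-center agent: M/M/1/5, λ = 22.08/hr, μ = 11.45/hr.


ρ = 22.08/11.45 = 1.9284
L = ρ[1 − (K+1)ρ^K + Kρ^(K+1)] / [(1−ρ)(1−ρ^(K+1))]
Numerator: 1.9284·(1 − 6·26.666616 + 5·51.423484) = 189.208670
Denominator: (-0.9284)·(-50.423484) = 46.812370
L = 189.208670/46.812370 = 4.0419

Final: 4.0419


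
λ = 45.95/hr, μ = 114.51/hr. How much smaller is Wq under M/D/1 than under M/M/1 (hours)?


ρ = 45.95/114.51 = 0.4013
Wq(M/M/1) = ρ/(μ−λ) = 0.4013/68.56 = 0.005853 hr
Wq(M/D/1) = ρ/(2(μ−λ)) = 0.002926 hr
Savings = 0.005853 − 0.002926 = 0.002926 hr

Final: 0.002926 hr


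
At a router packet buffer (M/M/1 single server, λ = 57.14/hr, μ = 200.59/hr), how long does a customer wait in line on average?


ρ = 57.14/200.59 = 0.2849
Wq = ρ/(μ−λ) = 0.2849/(200.59 − 57.14) = 0.2849/143.45 = 0.001986 hr

Final: 0.001986 hr


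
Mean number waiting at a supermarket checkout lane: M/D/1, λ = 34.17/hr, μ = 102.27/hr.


ρ = 34.17/102.27 = 0.3341
M/D/1: Lq = ρ²/(2(1−ρ)) = 0.1116/(2·0.6659) = 0.08382

Final: 0.08382


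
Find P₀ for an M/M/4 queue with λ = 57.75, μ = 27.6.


a = λ/μ = 57.75/27.6 = 2.0924; ρ = a/c = 0.5231
Σ_{k=0}^{3} a^k/k! (terms k=0..3) = 1.00000 + 2.09239 + 2.18905 + 1.52678 = 6.80823
Tail: a^4/(4!(1−ρ)) = 19.16777/(24·0.4769) = 1.67468
P₀ = 1/(6.80823 + 1.67468) = 1/8.48290 = 0.117884

Final: 0.117884


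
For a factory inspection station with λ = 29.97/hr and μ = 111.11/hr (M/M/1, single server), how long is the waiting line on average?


ρ = 29.97/111.11 = 0.2697
Lq = ρ²/(1−ρ) = 0.07276/0.7303 = 0.09963

Final: 0.09963


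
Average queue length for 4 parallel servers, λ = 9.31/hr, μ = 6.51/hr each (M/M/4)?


a = λ/μ = 1.4301; ρ = a/4 = 0.3575
P₀ = 0.237447
Lq = P₀·a^c·ρ / (c!·(1−ρ)²) = 0.237447·4.18287·0.3575/(24·0.41277)
= 0.03585

Final: 0.03585


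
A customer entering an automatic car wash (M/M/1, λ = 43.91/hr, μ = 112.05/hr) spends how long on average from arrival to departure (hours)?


W = 1/(μ−λ) = 1/(112.05 − 43.91) = 1/68.14 = 0.01468 hr

Final: 0.01468 hr


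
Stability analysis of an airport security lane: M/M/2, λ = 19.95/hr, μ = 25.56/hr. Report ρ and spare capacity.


Total capacity cμ = 2·25.56 = 51.12/hr
ρ = λ/(cμ) = 19.95/51.12 = 0.3903
Stable ⇔ ρ < 1: YES
Spare capacity = cμ − λ = 51.12 − 19.95 = 31.17/hr

Final: ρ = 0.3903; stable; margin = 31.17/hr


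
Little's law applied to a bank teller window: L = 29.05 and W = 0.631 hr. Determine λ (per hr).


λ = L/W = 29.05/0.631 = 46.0380 /hr

Final: 46.0380 /hr


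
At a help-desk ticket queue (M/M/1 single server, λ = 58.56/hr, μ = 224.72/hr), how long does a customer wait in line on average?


ρ = 58.56/224.72 = 0.2606
Wq = ρ/(μ−λ) = 0.2606/(224.72 − 58.56) = 0.2606/166.16 = 0.001568 hr

Final: 0.001568 hr


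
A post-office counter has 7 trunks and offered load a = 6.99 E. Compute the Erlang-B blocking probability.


B(c,a) = (a^c/c!) / Σ_{k=0}^{c} a^k/k!
a^7/7! = 161.774361
Σ terms (k=0..7): 1.00000 + 6.99000 + 24.43005 + 56.92202 + 99.47122 + 139.06077 + 162.00580 + 161.77436 = 651.654221
B = 161.774361/651.654221 = 0.248252

Final: 0.248252


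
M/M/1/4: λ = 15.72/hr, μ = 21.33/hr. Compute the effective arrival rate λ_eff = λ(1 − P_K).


ρ = 0.7370; P_K = (1−ρ)ρ^4/(1−ρ^5) = 0.099150
λ_eff = λ(1 − P_K) = 15.72·(1 − 0.099150) = 15.72·0.900850 = 14.1614 /hr

Final: 14.1614 /hr


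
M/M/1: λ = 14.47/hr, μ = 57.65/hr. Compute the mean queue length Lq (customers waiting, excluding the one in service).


ρ = 14.47/57.65 = 0.2510
Lq = ρ²/(1−ρ) = 0.06300/0.7490 = 0.08411

Final: 0.08411


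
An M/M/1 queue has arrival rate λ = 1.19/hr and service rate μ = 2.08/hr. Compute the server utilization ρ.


ρ = λ/μ = 1.19/2.08 = 0.5721

Final: 0.5721


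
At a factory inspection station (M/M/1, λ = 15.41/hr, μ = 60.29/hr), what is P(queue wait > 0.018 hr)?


ρ = 15.41/60.29 = 0.2556
P(Wq > t) = ρ·e^{−(μ−λ)t} = 0.2556·e^{−0.8078}
= 0.2556·0.445820 = 0.113951

Final: 0.113951


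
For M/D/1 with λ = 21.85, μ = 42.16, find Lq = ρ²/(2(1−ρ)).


ρ = 21.85/42.16 = 0.5183
M/D/1: Lq = ρ²/(2(1−ρ)) = 0.2686/(2·0.4817) = 0.27878

Final: 0.27878


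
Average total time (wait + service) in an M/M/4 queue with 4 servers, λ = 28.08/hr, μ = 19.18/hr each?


a = 1.4640; ρ = 0.3660; P₀ = 0.229325
Lq = P₀·a^c·ρ/(c!(1−ρ)²) = 0.03997
Wq = Lq/λ = 0.03997/28.08 = 0.001423 hr
W = Wq + 1/μ = 0.001423 + 0.05214 = 0.05356 hr

Final: 0.05356 hr


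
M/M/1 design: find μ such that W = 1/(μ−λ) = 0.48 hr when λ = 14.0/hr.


W = 1/(μ−λ) ⇒ μ − λ = 1/W = 1/0.48 = 2.0833
μ = λ + 1/W = 14.0 + 2.0833 = 16.0833 per hr

Final: 16.0833 /hr


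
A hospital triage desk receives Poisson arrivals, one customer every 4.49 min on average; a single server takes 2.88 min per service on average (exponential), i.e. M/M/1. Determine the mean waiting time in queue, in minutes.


λ = 60/4.49 = 13.3630 /hr
μ = 60/2.88 = 20.8333 /hr
ρ = λ/μ = 13.3630/20.8333 = 0.6414
Wq = ρ/(μ−λ) = 0.6414/(20.8333−13.3630) = 0.08586 hr
In minutes: 0.08586·60 = 5.152 min

Final: 5.152 min
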